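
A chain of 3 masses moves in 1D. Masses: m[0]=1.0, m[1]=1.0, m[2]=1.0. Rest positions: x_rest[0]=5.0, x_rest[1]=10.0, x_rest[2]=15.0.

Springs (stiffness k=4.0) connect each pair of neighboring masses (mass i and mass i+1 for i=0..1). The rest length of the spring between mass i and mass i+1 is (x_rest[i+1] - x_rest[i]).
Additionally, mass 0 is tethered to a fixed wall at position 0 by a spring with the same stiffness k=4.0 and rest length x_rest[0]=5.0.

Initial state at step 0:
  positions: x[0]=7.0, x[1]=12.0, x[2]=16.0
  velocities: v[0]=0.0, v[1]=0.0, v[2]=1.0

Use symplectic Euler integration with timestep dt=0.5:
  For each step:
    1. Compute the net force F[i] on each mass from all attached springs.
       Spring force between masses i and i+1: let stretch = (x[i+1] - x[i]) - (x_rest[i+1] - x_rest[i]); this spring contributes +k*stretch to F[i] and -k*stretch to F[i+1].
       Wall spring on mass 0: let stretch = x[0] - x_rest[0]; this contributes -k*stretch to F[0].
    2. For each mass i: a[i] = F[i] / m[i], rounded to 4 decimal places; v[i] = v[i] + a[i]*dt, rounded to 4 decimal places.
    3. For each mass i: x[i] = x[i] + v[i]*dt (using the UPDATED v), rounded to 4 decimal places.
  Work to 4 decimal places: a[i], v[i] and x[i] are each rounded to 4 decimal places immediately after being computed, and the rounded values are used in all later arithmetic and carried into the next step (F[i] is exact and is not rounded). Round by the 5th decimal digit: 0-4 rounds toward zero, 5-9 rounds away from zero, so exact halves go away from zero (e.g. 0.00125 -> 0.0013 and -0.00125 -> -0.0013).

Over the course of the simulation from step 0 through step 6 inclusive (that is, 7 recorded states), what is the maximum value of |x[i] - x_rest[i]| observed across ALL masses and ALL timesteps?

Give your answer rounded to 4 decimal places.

Answer: 2.5000

Derivation:
Step 0: x=[7.0000 12.0000 16.0000] v=[0.0000 0.0000 1.0000]
Step 1: x=[5.0000 11.0000 17.5000] v=[-4.0000 -2.0000 3.0000]
Step 2: x=[4.0000 10.5000 17.5000] v=[-2.0000 -1.0000 0.0000]
Step 3: x=[5.5000 10.5000 15.5000] v=[3.0000 0.0000 -4.0000]
Step 4: x=[6.5000 10.5000 13.5000] v=[2.0000 0.0000 -4.0000]
Step 5: x=[5.0000 9.5000 13.5000] v=[-3.0000 -2.0000 0.0000]
Step 6: x=[3.0000 8.0000 14.5000] v=[-4.0000 -3.0000 2.0000]
Max displacement = 2.5000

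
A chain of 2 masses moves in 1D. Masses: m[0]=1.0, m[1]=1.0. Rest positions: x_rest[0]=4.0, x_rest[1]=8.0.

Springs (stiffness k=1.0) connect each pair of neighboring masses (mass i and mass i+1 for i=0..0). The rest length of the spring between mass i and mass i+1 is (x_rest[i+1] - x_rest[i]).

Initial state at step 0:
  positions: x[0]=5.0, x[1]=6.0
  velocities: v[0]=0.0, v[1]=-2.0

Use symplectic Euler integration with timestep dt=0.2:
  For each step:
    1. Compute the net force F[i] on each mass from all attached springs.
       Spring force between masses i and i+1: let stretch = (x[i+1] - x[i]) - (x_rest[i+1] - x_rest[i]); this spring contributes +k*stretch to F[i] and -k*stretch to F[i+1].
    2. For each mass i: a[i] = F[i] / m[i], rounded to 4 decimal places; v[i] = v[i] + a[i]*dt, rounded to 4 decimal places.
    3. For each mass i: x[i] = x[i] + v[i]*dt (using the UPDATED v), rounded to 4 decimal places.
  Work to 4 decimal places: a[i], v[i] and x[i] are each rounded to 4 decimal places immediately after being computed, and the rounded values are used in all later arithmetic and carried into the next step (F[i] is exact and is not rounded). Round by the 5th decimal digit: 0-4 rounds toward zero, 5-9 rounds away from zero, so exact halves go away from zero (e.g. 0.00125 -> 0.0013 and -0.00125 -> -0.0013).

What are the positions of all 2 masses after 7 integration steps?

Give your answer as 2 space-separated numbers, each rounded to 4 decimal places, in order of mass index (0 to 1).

Answer: 1.9517 6.2483

Derivation:
Step 0: x=[5.0000 6.0000] v=[0.0000 -2.0000]
Step 1: x=[4.8800 5.7200] v=[-0.6000 -1.4000]
Step 2: x=[4.6336 5.5664] v=[-1.2320 -0.7680]
Step 3: x=[4.2645 5.5355] v=[-1.8454 -0.1546]
Step 4: x=[3.7863 5.6137] v=[-2.3912 0.3912]
Step 5: x=[3.2212 5.7788] v=[-2.8257 0.8257]
Step 6: x=[2.5984 6.0016] v=[-3.1142 1.1142]
Step 7: x=[1.9517 6.2483] v=[-3.2336 1.2336]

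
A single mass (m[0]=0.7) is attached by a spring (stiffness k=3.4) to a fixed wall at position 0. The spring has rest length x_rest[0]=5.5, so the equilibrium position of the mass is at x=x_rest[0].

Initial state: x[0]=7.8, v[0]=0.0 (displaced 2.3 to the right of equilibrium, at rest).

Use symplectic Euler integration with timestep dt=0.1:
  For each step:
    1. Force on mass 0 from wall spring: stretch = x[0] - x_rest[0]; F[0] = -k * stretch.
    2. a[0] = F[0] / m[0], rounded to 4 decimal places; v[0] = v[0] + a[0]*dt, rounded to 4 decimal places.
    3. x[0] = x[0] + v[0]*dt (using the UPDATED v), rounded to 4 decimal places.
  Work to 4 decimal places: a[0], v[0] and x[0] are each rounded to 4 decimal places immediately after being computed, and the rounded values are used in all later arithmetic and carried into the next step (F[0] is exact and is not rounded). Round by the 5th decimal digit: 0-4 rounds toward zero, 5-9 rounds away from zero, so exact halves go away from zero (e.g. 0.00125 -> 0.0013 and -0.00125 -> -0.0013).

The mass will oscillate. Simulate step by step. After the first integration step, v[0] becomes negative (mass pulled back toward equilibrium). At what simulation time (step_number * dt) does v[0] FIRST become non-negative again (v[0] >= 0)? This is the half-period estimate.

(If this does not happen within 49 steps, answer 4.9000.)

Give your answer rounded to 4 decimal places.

Answer: 1.5000

Derivation:
Step 0: x=[7.8000] v=[0.0000]
Step 1: x=[7.6883] v=[-1.1171]
Step 2: x=[7.4703] v=[-2.1800]
Step 3: x=[7.1566] v=[-3.1370]
Step 4: x=[6.7624] v=[-3.9416]
Step 5: x=[6.3069] v=[-4.5548]
Step 6: x=[5.8122] v=[-4.9467]
Step 7: x=[5.3024] v=[-5.0983]
Step 8: x=[4.8022] v=[-5.0023]
Step 9: x=[4.3359] v=[-4.6634]
Step 10: x=[3.9261] v=[-4.0980]
Step 11: x=[3.5928] v=[-3.3335]
Step 12: x=[3.3521] v=[-2.4072]
Step 13: x=[3.2157] v=[-1.3639]
Step 14: x=[3.1903] v=[-0.2544]
Step 15: x=[3.2771] v=[0.8675]
First v>=0 after going negative at step 15, time=1.5000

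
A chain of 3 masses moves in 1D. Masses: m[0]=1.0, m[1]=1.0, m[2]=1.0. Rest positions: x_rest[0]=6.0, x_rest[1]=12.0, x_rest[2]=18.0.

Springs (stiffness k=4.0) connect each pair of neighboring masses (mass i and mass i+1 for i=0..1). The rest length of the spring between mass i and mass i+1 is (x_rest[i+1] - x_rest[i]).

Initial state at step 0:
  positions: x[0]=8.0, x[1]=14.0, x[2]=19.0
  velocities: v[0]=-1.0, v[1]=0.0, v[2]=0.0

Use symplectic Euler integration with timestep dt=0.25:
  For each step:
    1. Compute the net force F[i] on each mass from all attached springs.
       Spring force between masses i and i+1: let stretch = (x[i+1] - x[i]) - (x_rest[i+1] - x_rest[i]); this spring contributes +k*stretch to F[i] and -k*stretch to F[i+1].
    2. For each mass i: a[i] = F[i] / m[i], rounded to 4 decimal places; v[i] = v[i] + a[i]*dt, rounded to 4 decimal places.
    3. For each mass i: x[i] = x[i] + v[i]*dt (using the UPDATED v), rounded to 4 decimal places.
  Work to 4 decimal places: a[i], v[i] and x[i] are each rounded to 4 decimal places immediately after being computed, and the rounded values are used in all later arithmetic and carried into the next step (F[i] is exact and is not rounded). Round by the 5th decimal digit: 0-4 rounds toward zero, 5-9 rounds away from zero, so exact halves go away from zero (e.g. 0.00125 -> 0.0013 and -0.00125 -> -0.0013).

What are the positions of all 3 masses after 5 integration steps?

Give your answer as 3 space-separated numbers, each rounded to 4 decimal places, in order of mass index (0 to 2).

Answer: 6.6309 13.2246 19.8946

Derivation:
Step 0: x=[8.0000 14.0000 19.0000] v=[-1.0000 0.0000 0.0000]
Step 1: x=[7.7500 13.7500 19.2500] v=[-1.0000 -1.0000 1.0000]
Step 2: x=[7.5000 13.3750 19.6250] v=[-1.0000 -1.5000 1.5000]
Step 3: x=[7.2188 13.0938 19.9375] v=[-1.1250 -1.1250 1.2500]
Step 4: x=[6.9063 13.0547 20.0391] v=[-1.2500 -0.1563 0.4063]
Step 5: x=[6.6309 13.2246 19.8946] v=[-1.1016 0.6797 -0.5781]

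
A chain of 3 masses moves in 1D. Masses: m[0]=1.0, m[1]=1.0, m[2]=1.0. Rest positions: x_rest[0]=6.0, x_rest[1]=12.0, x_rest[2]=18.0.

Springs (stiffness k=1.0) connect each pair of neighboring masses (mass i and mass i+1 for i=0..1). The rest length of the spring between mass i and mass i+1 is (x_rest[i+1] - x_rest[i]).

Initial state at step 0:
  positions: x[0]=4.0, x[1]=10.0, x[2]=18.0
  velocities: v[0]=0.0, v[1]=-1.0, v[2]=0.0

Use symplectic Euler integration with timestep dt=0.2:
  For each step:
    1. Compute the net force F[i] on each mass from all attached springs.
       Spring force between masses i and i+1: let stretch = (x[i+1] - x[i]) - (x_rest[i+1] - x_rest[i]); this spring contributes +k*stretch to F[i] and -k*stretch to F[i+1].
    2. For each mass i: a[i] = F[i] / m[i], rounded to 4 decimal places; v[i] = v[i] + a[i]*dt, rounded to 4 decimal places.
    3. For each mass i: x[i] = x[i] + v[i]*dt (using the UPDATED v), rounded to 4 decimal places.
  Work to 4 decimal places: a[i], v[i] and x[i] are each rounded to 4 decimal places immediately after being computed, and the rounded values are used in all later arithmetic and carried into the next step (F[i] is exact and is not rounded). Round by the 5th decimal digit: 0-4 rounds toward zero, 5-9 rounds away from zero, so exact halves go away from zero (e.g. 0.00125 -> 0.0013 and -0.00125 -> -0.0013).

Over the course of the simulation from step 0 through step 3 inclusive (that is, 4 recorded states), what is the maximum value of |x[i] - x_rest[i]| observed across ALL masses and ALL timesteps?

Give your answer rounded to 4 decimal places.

Answer: 2.1536

Derivation:
Step 0: x=[4.0000 10.0000 18.0000] v=[0.0000 -1.0000 0.0000]
Step 1: x=[4.0000 9.8800 17.9200] v=[0.0000 -0.6000 -0.4000]
Step 2: x=[3.9952 9.8464 17.7584] v=[-0.0240 -0.1680 -0.8080]
Step 3: x=[3.9844 9.8952 17.5203] v=[-0.0538 0.2442 -1.1904]
Max displacement = 2.1536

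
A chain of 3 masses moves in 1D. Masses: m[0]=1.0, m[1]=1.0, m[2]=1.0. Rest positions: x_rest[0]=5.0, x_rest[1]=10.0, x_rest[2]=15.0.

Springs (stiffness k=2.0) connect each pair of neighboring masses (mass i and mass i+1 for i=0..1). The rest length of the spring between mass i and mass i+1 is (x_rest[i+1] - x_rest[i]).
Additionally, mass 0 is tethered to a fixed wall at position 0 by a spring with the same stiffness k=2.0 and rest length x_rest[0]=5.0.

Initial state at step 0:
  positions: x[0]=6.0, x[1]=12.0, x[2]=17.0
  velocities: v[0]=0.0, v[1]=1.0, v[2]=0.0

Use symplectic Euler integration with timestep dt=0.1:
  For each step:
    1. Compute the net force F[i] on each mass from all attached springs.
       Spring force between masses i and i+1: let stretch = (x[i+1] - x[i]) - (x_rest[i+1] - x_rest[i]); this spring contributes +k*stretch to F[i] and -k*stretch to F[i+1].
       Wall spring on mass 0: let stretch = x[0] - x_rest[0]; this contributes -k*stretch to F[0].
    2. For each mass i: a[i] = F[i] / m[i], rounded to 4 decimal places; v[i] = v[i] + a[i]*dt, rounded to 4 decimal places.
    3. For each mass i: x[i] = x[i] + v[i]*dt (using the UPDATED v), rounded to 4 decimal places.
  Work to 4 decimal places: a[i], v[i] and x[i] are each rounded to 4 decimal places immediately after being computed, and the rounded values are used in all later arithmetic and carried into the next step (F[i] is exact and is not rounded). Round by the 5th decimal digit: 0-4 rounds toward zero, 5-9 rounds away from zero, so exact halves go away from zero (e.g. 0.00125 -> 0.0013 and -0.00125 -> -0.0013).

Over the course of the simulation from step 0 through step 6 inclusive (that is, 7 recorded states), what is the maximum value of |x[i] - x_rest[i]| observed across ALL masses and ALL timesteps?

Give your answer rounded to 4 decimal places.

Step 0: x=[6.0000 12.0000 17.0000] v=[0.0000 1.0000 0.0000]
Step 1: x=[6.0000 12.0800 17.0000] v=[0.0000 0.8000 0.0000]
Step 2: x=[6.0016 12.1368 17.0016] v=[0.0160 0.5680 0.0160]
Step 3: x=[6.0059 12.1682 17.0059] v=[0.0427 0.3139 0.0430]
Step 4: x=[6.0133 12.1731 17.0135] v=[0.0740 0.0490 0.0755]
Step 5: x=[6.0236 12.1516 17.0242] v=[0.1033 -0.2149 0.1074]
Step 6: x=[6.0360 12.1050 17.0375] v=[0.1242 -0.4660 0.1329]
Max displacement = 2.1731

Answer: 2.1731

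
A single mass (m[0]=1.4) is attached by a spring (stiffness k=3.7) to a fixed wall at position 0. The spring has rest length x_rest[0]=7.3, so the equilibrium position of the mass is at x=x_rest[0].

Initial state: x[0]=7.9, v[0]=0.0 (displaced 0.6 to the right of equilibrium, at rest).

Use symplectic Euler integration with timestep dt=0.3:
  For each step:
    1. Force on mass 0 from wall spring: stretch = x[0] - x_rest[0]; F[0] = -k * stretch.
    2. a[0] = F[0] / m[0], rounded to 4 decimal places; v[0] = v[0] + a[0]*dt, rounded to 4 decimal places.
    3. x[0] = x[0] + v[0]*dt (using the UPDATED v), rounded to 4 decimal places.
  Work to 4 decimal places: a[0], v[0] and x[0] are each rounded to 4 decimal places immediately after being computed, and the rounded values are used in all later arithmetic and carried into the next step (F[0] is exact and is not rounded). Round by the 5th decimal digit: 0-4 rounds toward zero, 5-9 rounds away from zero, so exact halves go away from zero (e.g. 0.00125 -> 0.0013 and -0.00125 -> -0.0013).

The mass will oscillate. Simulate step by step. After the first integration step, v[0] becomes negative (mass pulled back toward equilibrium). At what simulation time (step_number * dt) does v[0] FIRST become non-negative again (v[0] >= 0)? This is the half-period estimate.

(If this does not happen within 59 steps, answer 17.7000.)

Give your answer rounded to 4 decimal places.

Answer: 2.1000

Derivation:
Step 0: x=[7.9000] v=[0.0000]
Step 1: x=[7.7573] v=[-0.4757]
Step 2: x=[7.5058] v=[-0.8383]
Step 3: x=[7.2054] v=[-1.0015]
Step 4: x=[6.9275] v=[-0.9265]
Step 5: x=[6.7381] v=[-0.6312]
Step 6: x=[6.6824] v=[-0.1857]
Step 7: x=[6.7736] v=[0.3040]
First v>=0 after going negative at step 7, time=2.1000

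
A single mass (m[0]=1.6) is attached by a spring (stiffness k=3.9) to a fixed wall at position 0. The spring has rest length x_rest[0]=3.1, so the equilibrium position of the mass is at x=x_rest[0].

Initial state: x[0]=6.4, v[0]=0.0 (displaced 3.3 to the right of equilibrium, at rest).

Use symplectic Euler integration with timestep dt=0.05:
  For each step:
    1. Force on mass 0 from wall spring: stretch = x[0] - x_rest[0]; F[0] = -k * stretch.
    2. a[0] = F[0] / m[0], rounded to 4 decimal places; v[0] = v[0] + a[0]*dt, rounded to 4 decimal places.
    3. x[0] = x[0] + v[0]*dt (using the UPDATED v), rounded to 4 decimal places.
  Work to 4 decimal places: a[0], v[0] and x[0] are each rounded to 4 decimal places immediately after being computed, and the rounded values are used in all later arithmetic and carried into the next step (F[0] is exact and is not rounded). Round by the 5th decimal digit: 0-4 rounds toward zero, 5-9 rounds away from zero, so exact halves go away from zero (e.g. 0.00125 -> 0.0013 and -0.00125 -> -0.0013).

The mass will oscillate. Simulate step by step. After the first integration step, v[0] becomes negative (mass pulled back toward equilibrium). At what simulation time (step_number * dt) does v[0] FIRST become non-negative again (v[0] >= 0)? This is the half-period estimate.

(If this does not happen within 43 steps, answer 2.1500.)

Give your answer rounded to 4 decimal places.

Step 0: x=[6.4000] v=[0.0000]
Step 1: x=[6.3799] v=[-0.4022]
Step 2: x=[6.3398] v=[-0.8019]
Step 3: x=[6.2800] v=[-1.1968]
Step 4: x=[6.2008] v=[-1.5844]
Step 5: x=[6.1027] v=[-1.9623]
Step 6: x=[5.9863] v=[-2.3283]
Step 7: x=[5.8523] v=[-2.6801]
Step 8: x=[5.7015] v=[-3.0155]
Step 9: x=[5.5349] v=[-3.3326]
Step 10: x=[5.3534] v=[-3.6294]
Step 11: x=[5.1582] v=[-3.9040]
Step 12: x=[4.9505] v=[-4.1548]
Step 13: x=[4.7315] v=[-4.3803]
Step 14: x=[4.5025] v=[-4.5791]
Step 15: x=[4.2650] v=[-4.7500]
Step 16: x=[4.0204] v=[-4.8920]
Step 17: x=[3.7702] v=[-5.0042]
Step 18: x=[3.5159] v=[-5.0859]
Step 19: x=[3.2591] v=[-5.1366]
Step 20: x=[3.0013] v=[-5.1560]
Step 21: x=[2.7441] v=[-5.1440]
Step 22: x=[2.4891] v=[-5.1006]
Step 23: x=[2.2378] v=[-5.0261]
Step 24: x=[1.9918] v=[-4.9210]
Step 25: x=[1.7525] v=[-4.7859]
Step 26: x=[1.5214] v=[-4.6217]
Step 27: x=[1.2999] v=[-4.4293]
Step 28: x=[1.0894] v=[-4.2099]
Step 29: x=[0.8912] v=[-3.9649]
Step 30: x=[0.7064] v=[-3.6957]
Step 31: x=[0.5362] v=[-3.4040]
Step 32: x=[0.3816] v=[-3.0915]
Step 33: x=[0.2436] v=[-2.7602]
Step 34: x=[0.1230] v=[-2.4121]
Step 35: x=[0.0205] v=[-2.0493]
Step 36: x=[-0.0632] v=[-1.6740]
Step 37: x=[-0.1276] v=[-1.2885]
Step 38: x=[-0.1724] v=[-0.8951]
Step 39: x=[-0.1972] v=[-0.4963]
Step 40: x=[-0.2019] v=[-0.0945]
Step 41: x=[-0.1865] v=[0.3079]
First v>=0 after going negative at step 41, time=2.0500

Answer: 2.0500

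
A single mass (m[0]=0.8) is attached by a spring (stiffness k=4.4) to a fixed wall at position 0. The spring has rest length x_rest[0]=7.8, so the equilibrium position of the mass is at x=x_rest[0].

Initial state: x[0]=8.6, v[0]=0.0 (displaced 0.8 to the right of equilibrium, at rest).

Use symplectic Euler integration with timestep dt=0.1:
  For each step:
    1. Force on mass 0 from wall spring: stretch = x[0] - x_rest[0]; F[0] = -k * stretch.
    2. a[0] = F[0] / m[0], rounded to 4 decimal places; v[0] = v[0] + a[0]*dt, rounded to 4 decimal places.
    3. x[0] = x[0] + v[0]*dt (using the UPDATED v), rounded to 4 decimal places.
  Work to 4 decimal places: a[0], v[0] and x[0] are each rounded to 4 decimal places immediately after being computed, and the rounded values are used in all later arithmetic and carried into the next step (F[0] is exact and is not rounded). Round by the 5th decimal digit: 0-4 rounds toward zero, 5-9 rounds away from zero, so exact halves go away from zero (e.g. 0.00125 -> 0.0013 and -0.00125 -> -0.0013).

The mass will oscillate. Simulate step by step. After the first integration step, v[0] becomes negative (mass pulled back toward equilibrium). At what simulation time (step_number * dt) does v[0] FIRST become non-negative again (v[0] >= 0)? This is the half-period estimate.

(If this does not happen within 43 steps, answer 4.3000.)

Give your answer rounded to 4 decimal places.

Step 0: x=[8.6000] v=[0.0000]
Step 1: x=[8.5560] v=[-0.4400]
Step 2: x=[8.4704] v=[-0.8558]
Step 3: x=[8.3480] v=[-1.2245]
Step 4: x=[8.1954] v=[-1.5259]
Step 5: x=[8.0211] v=[-1.7434]
Step 6: x=[7.8346] v=[-1.8650]
Step 7: x=[7.6462] v=[-1.8840]
Step 8: x=[7.4663] v=[-1.7994]
Step 9: x=[7.3047] v=[-1.6159]
Step 10: x=[7.1704] v=[-1.3435]
Step 11: x=[7.0707] v=[-0.9972]
Step 12: x=[7.0111] v=[-0.5961]
Step 13: x=[6.9949] v=[-0.1622]
Step 14: x=[7.0230] v=[0.2806]
First v>=0 after going negative at step 14, time=1.4000

Answer: 1.4000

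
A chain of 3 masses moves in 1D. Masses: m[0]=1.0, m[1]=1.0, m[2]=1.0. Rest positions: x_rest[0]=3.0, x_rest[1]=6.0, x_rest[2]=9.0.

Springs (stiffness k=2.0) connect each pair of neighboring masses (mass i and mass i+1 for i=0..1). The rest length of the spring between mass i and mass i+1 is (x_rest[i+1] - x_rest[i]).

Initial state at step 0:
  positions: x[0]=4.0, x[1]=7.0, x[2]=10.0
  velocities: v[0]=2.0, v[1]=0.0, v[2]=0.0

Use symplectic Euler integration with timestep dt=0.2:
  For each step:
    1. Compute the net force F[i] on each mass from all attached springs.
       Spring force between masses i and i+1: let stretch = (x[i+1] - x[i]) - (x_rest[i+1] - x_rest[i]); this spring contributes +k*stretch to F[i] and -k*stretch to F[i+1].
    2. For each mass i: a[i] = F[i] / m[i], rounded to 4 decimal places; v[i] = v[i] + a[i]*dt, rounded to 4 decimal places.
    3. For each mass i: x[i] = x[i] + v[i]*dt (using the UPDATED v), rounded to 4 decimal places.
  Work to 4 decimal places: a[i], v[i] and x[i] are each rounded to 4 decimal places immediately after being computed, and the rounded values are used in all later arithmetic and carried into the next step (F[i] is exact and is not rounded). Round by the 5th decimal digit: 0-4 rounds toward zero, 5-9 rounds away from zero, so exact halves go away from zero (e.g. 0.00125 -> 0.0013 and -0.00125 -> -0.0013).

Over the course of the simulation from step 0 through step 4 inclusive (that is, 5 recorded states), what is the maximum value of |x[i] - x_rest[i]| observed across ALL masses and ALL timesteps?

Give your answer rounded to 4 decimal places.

Step 0: x=[4.0000 7.0000 10.0000] v=[2.0000 0.0000 0.0000]
Step 1: x=[4.4000 7.0000 10.0000] v=[2.0000 0.0000 0.0000]
Step 2: x=[4.7680 7.0320 10.0000] v=[1.8400 0.1600 0.0000]
Step 3: x=[5.0771 7.1203 10.0026] v=[1.5456 0.4416 0.0128]
Step 4: x=[5.3097 7.2757 10.0146] v=[1.1629 0.7772 0.0599]
Max displacement = 2.3097

Answer: 2.3097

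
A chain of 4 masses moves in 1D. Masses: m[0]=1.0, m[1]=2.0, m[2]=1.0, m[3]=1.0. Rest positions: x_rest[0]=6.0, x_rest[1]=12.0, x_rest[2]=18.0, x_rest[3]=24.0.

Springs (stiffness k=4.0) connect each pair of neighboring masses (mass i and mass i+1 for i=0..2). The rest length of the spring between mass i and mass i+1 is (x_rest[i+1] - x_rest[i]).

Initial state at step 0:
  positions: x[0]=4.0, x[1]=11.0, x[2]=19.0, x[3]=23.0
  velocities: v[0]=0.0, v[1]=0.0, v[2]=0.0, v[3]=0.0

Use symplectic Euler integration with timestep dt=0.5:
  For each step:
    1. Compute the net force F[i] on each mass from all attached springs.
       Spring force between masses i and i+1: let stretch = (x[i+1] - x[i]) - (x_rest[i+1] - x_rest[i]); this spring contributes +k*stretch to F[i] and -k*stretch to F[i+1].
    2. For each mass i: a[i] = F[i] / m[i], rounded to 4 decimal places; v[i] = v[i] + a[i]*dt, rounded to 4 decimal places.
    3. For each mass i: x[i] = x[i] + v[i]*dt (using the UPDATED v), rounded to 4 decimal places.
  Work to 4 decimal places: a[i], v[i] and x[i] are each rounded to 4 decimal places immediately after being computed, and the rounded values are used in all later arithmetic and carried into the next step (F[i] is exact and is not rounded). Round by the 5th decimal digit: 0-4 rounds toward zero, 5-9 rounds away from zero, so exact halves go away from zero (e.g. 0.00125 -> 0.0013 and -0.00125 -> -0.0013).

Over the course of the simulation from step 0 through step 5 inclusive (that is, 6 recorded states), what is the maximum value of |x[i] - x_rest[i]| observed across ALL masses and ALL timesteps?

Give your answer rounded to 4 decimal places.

Step 0: x=[4.0000 11.0000 19.0000 23.0000] v=[0.0000 0.0000 0.0000 0.0000]
Step 1: x=[5.0000 11.5000 15.0000 25.0000] v=[2.0000 1.0000 -8.0000 4.0000]
Step 2: x=[6.5000 10.5000 17.5000 23.0000] v=[3.0000 -2.0000 5.0000 -4.0000]
Step 3: x=[6.0000 11.0000 18.5000 21.5000] v=[-1.0000 1.0000 2.0000 -3.0000]
Step 4: x=[4.5000 12.7500 15.0000 23.0000] v=[-3.0000 3.5000 -7.0000 3.0000]
Step 5: x=[5.2500 11.5000 17.2500 22.5000] v=[1.5000 -2.5000 4.5000 -1.0000]
Max displacement = 3.0000

Answer: 3.0000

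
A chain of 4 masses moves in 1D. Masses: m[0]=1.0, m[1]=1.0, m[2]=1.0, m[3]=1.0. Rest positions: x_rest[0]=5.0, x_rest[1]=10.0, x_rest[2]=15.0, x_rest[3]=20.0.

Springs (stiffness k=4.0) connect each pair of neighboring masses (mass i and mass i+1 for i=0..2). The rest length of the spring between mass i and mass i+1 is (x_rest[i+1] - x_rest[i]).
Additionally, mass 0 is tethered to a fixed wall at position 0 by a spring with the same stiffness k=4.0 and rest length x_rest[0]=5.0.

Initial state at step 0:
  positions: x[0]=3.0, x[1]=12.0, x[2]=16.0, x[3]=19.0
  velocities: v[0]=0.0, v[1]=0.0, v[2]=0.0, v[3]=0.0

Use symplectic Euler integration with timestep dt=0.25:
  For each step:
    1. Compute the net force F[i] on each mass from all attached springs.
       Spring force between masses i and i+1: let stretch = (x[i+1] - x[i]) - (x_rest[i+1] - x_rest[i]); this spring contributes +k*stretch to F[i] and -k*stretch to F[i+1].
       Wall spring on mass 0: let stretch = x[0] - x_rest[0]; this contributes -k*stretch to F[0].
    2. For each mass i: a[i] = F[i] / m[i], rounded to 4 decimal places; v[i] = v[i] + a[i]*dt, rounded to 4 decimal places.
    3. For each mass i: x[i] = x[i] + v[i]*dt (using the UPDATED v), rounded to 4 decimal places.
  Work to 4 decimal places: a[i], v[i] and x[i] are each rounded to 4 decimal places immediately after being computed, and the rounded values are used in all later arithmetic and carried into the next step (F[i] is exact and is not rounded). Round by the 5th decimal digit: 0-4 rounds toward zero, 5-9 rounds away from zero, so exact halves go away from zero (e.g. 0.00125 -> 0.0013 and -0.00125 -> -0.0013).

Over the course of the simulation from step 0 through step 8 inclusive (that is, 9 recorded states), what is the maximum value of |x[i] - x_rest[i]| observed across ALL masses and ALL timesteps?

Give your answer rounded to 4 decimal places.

Answer: 2.4531

Derivation:
Step 0: x=[3.0000 12.0000 16.0000 19.0000] v=[0.0000 0.0000 0.0000 0.0000]
Step 1: x=[4.5000 10.7500 15.7500 19.5000] v=[6.0000 -5.0000 -1.0000 2.0000]
Step 2: x=[6.4375 9.1875 15.1875 20.3125] v=[7.7500 -6.2500 -2.2500 3.2500]
Step 3: x=[7.4531 8.4375 14.4063 21.0938] v=[4.0625 -3.0000 -3.1250 3.1250]
Step 4: x=[6.8516 8.9336 13.8047 21.4532] v=[-2.4062 1.9844 -2.4063 1.4375]
Step 5: x=[5.0577 10.1270 13.8975 21.1505] v=[-7.1758 4.7735 0.3711 -1.2110]
Step 6: x=[3.2667 10.9957 14.8609 20.2845] v=[-7.1642 3.4747 3.8536 -3.4640]
Step 7: x=[2.5912 10.8984 16.2139 19.3126] v=[-2.7019 -0.3891 5.4120 -3.8876]
Step 8: x=[3.3447 10.0532 17.0127 18.8160] v=[3.0141 -3.3808 3.1952 -1.9863]
Max displacement = 2.4531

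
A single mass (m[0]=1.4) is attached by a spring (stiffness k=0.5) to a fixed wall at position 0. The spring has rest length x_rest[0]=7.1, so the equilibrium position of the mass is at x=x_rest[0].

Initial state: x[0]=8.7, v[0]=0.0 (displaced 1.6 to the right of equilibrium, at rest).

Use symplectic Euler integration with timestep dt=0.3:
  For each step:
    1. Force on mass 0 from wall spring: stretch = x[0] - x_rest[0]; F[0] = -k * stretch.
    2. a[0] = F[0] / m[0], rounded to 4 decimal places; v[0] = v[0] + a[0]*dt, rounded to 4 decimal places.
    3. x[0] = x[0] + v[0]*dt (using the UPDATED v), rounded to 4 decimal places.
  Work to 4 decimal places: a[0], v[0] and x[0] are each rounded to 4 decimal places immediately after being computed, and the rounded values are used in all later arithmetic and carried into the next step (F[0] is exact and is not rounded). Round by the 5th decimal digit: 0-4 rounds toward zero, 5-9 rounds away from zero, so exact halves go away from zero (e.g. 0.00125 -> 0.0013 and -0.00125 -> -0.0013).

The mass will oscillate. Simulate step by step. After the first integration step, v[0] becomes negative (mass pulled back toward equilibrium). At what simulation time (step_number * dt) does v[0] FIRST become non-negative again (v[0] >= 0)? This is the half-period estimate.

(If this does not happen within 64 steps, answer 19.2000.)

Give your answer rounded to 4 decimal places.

Answer: 5.4000

Derivation:
Step 0: x=[8.7000] v=[0.0000]
Step 1: x=[8.6486] v=[-0.1714]
Step 2: x=[8.5474] v=[-0.3373]
Step 3: x=[8.3997] v=[-0.4924]
Step 4: x=[8.2102] v=[-0.6317]
Step 5: x=[7.9850] v=[-0.7507]
Step 6: x=[7.7314] v=[-0.8455]
Step 7: x=[7.4574] v=[-0.9132]
Step 8: x=[7.1720] v=[-0.9515]
Step 9: x=[6.8842] v=[-0.9592]
Step 10: x=[6.6034] v=[-0.9361]
Step 11: x=[6.3385] v=[-0.8829]
Step 12: x=[6.0981] v=[-0.8013]
Step 13: x=[5.8899] v=[-0.6940]
Step 14: x=[5.7206] v=[-0.5643]
Step 15: x=[5.5957] v=[-0.4165]
Step 16: x=[5.5191] v=[-0.2553]
Step 17: x=[5.4933] v=[-0.0859]
Step 18: x=[5.5192] v=[0.0862]
First v>=0 after going negative at step 18, time=5.4000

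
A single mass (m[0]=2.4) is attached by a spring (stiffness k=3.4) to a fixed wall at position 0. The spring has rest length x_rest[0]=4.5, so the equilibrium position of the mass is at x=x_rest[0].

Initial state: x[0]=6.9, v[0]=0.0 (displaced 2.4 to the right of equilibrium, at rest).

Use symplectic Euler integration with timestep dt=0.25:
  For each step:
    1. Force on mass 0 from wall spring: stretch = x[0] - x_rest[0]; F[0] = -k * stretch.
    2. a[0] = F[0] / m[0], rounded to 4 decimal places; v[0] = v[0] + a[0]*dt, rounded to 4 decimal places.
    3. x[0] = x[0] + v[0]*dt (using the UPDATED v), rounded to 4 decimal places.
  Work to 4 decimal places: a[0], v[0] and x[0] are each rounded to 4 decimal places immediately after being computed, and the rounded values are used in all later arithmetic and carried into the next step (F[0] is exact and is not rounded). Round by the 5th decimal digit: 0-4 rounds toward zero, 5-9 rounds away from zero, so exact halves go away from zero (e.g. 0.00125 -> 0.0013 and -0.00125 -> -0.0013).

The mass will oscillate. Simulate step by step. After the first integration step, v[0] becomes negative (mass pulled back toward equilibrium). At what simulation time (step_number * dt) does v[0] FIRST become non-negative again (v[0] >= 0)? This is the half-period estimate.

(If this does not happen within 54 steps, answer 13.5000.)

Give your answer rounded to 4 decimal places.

Answer: 2.7500

Derivation:
Step 0: x=[6.9000] v=[0.0000]
Step 1: x=[6.6875] v=[-0.8500]
Step 2: x=[6.2813] v=[-1.6248]
Step 3: x=[5.7174] v=[-2.2557]
Step 4: x=[5.0457] v=[-2.6869]
Step 5: x=[4.3257] v=[-2.8802]
Step 6: x=[3.6211] v=[-2.8185]
Step 7: x=[2.9943] v=[-2.5072]
Step 8: x=[2.5008] v=[-1.9739]
Step 9: x=[2.1843] v=[-1.2659]
Step 10: x=[2.0729] v=[-0.4458]
Step 11: x=[2.1764] v=[0.4138]
First v>=0 after going negative at step 11, time=2.7500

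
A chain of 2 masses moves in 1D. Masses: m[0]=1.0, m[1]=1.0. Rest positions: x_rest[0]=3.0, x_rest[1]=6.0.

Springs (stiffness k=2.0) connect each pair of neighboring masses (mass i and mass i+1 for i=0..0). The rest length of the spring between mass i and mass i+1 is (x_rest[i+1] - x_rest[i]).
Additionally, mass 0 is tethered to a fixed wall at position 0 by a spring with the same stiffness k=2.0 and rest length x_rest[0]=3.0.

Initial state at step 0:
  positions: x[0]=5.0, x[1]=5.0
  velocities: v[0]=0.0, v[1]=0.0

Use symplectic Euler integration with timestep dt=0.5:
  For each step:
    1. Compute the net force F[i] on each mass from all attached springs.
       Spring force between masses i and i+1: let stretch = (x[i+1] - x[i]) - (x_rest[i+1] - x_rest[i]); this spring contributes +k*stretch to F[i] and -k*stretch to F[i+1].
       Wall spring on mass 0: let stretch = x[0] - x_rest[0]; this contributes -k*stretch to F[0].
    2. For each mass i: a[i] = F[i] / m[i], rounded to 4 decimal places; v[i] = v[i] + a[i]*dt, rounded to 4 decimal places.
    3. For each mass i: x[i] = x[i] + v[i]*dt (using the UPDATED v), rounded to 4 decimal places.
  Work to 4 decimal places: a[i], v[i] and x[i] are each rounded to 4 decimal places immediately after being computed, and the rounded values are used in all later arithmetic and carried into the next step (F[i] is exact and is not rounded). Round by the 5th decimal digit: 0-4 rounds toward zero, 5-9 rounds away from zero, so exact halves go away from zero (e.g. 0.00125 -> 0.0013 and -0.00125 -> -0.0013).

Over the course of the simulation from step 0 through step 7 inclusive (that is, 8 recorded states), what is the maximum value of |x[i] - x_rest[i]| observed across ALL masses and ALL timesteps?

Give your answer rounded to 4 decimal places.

Answer: 2.3203

Derivation:
Step 0: x=[5.0000 5.0000] v=[0.0000 0.0000]
Step 1: x=[2.5000 6.5000] v=[-5.0000 3.0000]
Step 2: x=[0.7500 7.5000] v=[-3.5000 2.0000]
Step 3: x=[2.0000 6.6250] v=[2.5000 -1.7500]
Step 4: x=[4.5625 4.9375] v=[5.1250 -3.3750]
Step 5: x=[5.0313 4.5625] v=[0.9375 -0.7500]
Step 6: x=[2.7500 5.9219] v=[-4.5626 2.7188]
Step 7: x=[0.6797 7.1954] v=[-4.1407 2.5469]
Max displacement = 2.3203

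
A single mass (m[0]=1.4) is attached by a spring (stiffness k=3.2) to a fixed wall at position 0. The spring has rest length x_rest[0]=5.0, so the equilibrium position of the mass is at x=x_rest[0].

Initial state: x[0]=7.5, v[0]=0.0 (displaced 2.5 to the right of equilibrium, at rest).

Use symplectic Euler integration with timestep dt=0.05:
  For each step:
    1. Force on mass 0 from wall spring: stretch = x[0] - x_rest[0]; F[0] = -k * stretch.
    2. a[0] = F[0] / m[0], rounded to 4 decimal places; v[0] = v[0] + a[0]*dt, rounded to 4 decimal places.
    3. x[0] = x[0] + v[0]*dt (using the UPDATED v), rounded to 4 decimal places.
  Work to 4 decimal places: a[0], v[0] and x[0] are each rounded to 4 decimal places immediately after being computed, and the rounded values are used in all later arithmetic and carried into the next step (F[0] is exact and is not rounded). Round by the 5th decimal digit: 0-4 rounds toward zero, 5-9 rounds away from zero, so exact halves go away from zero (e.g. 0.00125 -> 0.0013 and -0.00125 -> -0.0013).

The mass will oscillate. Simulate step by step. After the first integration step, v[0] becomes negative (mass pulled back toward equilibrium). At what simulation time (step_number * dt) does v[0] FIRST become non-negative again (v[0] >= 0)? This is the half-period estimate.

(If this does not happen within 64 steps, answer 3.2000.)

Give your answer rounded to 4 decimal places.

Answer: 2.1000

Derivation:
Step 0: x=[7.5000] v=[0.0000]
Step 1: x=[7.4857] v=[-0.2857]
Step 2: x=[7.4572] v=[-0.5698]
Step 3: x=[7.4147] v=[-0.8506]
Step 4: x=[7.3584] v=[-1.1266]
Step 5: x=[7.2886] v=[-1.3961]
Step 6: x=[7.2057] v=[-1.6577]
Step 7: x=[7.1102] v=[-1.9098]
Step 8: x=[7.0027] v=[-2.1510]
Step 9: x=[6.8837] v=[-2.3799]
Step 10: x=[6.7539] v=[-2.5952]
Step 11: x=[6.6141] v=[-2.7956]
Step 12: x=[6.4651] v=[-2.9801]
Step 13: x=[6.3077] v=[-3.1475]
Step 14: x=[6.1429] v=[-3.2970]
Step 15: x=[5.9715] v=[-3.4276]
Step 16: x=[5.7946] v=[-3.5386]
Step 17: x=[5.6131] v=[-3.6294]
Step 18: x=[5.4281] v=[-3.6995]
Step 19: x=[5.2407] v=[-3.7484]
Step 20: x=[5.0519] v=[-3.7759]
Step 21: x=[4.8628] v=[-3.7818]
Step 22: x=[4.6745] v=[-3.7661]
Step 23: x=[4.4881] v=[-3.7289]
Step 24: x=[4.3046] v=[-3.6704]
Step 25: x=[4.1251] v=[-3.5909]
Step 26: x=[3.9506] v=[-3.4909]
Step 27: x=[3.7821] v=[-3.3710]
Step 28: x=[3.6205] v=[-3.2318]
Step 29: x=[3.4668] v=[-3.0741]
Step 30: x=[3.3219] v=[-2.8989]
Step 31: x=[3.1865] v=[-2.7071]
Step 32: x=[3.0615] v=[-2.4998]
Step 33: x=[2.9476] v=[-2.2783]
Step 34: x=[2.8454] v=[-2.0437]
Step 35: x=[2.7555] v=[-1.7975]
Step 36: x=[2.6785] v=[-1.5410]
Step 37: x=[2.6147] v=[-1.2757]
Step 38: x=[2.5645] v=[-1.0031]
Step 39: x=[2.5283] v=[-0.7248]
Step 40: x=[2.5062] v=[-0.4423]
Step 41: x=[2.4983] v=[-0.1573]
Step 42: x=[2.5047] v=[0.1286]
First v>=0 after going negative at step 42, time=2.1000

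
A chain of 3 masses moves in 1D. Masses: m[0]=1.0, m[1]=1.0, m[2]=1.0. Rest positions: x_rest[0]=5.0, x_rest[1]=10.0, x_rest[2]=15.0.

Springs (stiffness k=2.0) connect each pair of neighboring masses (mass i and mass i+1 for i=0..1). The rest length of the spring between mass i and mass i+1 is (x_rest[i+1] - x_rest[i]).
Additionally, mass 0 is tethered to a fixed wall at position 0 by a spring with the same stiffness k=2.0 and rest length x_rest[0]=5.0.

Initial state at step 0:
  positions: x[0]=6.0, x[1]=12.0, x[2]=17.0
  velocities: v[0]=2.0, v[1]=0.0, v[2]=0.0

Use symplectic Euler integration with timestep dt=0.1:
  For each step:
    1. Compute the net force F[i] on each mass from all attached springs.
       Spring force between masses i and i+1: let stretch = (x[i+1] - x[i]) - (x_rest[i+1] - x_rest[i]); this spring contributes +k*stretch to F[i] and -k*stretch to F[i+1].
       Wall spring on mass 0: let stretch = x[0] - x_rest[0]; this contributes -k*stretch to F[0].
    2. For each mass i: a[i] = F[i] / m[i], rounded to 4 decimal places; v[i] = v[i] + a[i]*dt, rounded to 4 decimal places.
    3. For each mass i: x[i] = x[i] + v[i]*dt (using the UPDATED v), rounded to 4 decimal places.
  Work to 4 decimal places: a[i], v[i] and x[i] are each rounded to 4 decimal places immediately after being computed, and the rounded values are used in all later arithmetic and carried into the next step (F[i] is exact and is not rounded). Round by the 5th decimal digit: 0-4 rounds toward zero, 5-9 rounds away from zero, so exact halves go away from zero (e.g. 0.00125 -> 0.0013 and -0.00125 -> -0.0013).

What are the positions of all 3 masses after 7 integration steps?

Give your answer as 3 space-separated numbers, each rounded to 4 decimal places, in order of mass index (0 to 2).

Step 0: x=[6.0000 12.0000 17.0000] v=[2.0000 0.0000 0.0000]
Step 1: x=[6.2000 11.9800 17.0000] v=[2.0000 -0.2000 0.0000]
Step 2: x=[6.3916 11.9448 16.9996] v=[1.9160 -0.3520 -0.0040]
Step 3: x=[6.5664 11.8996 16.9981] v=[1.7483 -0.4517 -0.0150]
Step 4: x=[6.7166 11.8497 16.9946] v=[1.5017 -0.4986 -0.0347]
Step 5: x=[6.8351 11.8001 16.9882] v=[1.1850 -0.4962 -0.0637]
Step 6: x=[6.9162 11.7549 16.9781] v=[0.8110 -0.4516 -0.1013]
Step 7: x=[6.9558 11.7174 16.9635] v=[0.3955 -0.3747 -0.1459]

Answer: 6.9558 11.7174 16.9635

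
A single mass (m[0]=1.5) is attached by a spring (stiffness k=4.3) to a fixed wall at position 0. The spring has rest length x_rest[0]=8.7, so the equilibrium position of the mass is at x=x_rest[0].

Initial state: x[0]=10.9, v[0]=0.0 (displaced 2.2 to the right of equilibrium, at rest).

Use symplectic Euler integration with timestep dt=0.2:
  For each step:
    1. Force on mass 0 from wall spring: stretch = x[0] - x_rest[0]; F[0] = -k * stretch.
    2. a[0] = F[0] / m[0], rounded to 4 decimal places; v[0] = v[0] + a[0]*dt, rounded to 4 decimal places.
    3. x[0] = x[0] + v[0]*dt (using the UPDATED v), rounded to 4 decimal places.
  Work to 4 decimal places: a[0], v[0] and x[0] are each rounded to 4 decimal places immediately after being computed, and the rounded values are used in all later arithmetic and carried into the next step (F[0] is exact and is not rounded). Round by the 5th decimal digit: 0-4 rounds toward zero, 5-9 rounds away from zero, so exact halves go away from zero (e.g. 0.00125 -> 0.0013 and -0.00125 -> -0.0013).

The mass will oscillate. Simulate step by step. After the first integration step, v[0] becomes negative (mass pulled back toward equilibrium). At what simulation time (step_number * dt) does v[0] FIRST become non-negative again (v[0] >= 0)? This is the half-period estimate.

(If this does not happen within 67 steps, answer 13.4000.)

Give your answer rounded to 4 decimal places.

Step 0: x=[10.9000] v=[0.0000]
Step 1: x=[10.6477] v=[-1.2613]
Step 2: x=[10.1721] v=[-2.3780]
Step 3: x=[9.5277] v=[-3.2220]
Step 4: x=[8.7884] v=[-3.6965]
Step 5: x=[8.0390] v=[-3.7472]
Step 6: x=[7.3654] v=[-3.3682]
Step 7: x=[6.8448] v=[-2.6030]
Step 8: x=[6.5369] v=[-1.5394]
Step 9: x=[6.4771] v=[-0.2992]
Step 10: x=[6.6722] v=[0.9753]
First v>=0 after going negative at step 10, time=2.0000

Answer: 2.0000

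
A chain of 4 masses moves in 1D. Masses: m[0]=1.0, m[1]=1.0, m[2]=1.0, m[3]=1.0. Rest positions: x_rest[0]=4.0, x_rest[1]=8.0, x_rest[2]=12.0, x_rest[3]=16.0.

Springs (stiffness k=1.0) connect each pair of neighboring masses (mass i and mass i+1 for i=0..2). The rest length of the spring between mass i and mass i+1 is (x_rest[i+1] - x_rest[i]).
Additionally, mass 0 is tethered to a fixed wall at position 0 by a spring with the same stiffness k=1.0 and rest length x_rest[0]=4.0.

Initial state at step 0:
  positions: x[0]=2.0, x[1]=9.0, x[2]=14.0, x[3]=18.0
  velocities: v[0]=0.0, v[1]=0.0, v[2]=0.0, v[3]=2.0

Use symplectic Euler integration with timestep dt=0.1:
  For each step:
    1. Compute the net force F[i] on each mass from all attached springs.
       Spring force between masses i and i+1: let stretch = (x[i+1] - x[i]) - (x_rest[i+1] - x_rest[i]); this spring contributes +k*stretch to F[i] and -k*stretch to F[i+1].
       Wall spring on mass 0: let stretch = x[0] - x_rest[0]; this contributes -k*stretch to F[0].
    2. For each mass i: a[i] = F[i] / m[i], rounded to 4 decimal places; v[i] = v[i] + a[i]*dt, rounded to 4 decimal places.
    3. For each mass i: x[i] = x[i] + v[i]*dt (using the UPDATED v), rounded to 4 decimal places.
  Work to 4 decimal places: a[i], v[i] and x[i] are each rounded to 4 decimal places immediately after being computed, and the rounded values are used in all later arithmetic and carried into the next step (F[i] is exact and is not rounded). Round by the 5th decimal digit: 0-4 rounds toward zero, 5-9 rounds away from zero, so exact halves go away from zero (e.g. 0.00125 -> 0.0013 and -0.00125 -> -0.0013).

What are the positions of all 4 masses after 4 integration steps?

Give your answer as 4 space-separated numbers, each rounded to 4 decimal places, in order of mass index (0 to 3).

Answer: 2.4822 8.8119 13.9197 18.7787

Derivation:
Step 0: x=[2.0000 9.0000 14.0000 18.0000] v=[0.0000 0.0000 0.0000 2.0000]
Step 1: x=[2.0500 8.9800 13.9900 18.2000] v=[0.5000 -0.2000 -0.1000 2.0000]
Step 2: x=[2.1488 8.9408 13.9720 18.3979] v=[0.9880 -0.3920 -0.1800 1.9790]
Step 3: x=[2.2940 8.8840 13.9480 18.5915] v=[1.4523 -0.5681 -0.2405 1.9364]
Step 4: x=[2.4822 8.8119 13.9197 18.7787] v=[1.8819 -0.7207 -0.2826 1.8721]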